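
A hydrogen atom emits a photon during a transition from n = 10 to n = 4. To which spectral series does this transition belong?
Brackett series

The spectral series in hydrogen are named based on the final (lower) energy level:
- Lyman series: n_final = 1 (ultraviolet)
- Balmer series: n_final = 2 (visible/near-UV)
- Paschen series: n_final = 3 (infrared)
- Brackett series: n_final = 4 (infrared)
- Pfund series: n_final = 5 (far infrared)

Since this transition ends at n = 4, it belongs to the Brackett series.

For reference, this 10 → 4 line has photon energy
ΔE = 13.6057 eV × (1/4² - 1/10²) = 0.71429925000 eV,
corresponding to wavelength λ = hc/ΔE = 1239.84 eV·nm / 0.71429925000 eV = 1735.74311 nm in the infrared region.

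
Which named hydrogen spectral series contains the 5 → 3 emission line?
Paschen series

The spectral series in hydrogen are named based on the final (lower) energy level:
- Lyman series: n_final = 1 (ultraviolet)
- Balmer series: n_final = 2 (visible/near-UV)
- Paschen series: n_final = 3 (infrared)
- Brackett series: n_final = 4 (infrared)
- Pfund series: n_final = 5 (far infrared)

Since this transition ends at n = 3, it belongs to the Paschen series.

For reference, this 5 → 3 line has photon energy
ΔE = 13.6057 eV × (1/3² - 1/5²) = 0.9675164444 eV,
corresponding to wavelength λ = hc/ΔE = 1239.84 eV·nm / 0.9675164444 eV = 1281.4666 nm in the infrared region.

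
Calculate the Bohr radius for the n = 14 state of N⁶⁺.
1.481696 nm (or 14.816962 Å)

The Bohr radius formula is:
r_n = n² a₀ / Z

where a₀ = 0.052917721 nm is the Bohr radius.

For N⁶⁺ (Z = 7) at n = 14:
r_14 = 14² × 0.052917721 nm / 7
r_14 = 196 × 0.052917721 nm / 7
r_14 = 10.3718733 nm / 7
r_14 = 1.481696 nm

The electron orbits at approximately 1.481696 nm from the nucleus.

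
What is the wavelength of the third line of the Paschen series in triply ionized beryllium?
68.344885 nm

The lines of a series are numbered from the longest wavelength (smallest ΔE) outward; the third line is the transition from n = n_f + 3 to n_f.
The Paschen series has all transitions ending at n_f = 3.

For Be³⁺ (Z = 4), the third line (γ-line) is the jump from n = 6 to n = 3:
E_6 = -13.6057 × 4² / 6² = -6.04697778 eV
E_3 = -13.6057 × 4² / 3² = -24.18791111 eV
ΔE = E_6 - E_3 = 18.14093333 eV

λ = hc/E = 1239.84 eV·nm / 18.14093333 eV
λ = 68.344885 nm

This is the γ-line of the Paschen series in Be³⁺.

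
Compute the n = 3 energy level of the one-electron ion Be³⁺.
-24.19 eV

For hydrogen-like ions, the energy levels scale with Z²:
E_n = -13.6057 Z² / n² eV

For Be³⁺ (Z = 4) at n = 3:
E_3 = -13.6057 × 4² / 3²
E_3 = -13.6057 × 16 / 9
E_3 = -217.6912 / 9
E_3 = -24.19 eV

The energy is 16 times more negative than hydrogen at the same n due to the stronger nuclear charge.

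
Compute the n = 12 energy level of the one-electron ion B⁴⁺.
-2.362 eV

For hydrogen-like ions, the energy levels scale with Z²:
E_n = -13.6057 Z² / n² eV

For B⁴⁺ (Z = 5) at n = 12:
E_12 = -13.6057 × 5² / 12²
E_12 = -13.6057 × 25 / 144
E_12 = -340.1425 / 144
E_12 = -2.362 eV

The energy is 25 times more negative than hydrogen at the same n due to the stronger nuclear charge.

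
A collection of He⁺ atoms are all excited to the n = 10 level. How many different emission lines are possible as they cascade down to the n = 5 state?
15

The electron can occupy levels n = 5, 6, ..., 10 during de-excitation — that is m = 10 - 5 + 1 = 6 distinct levels.

The number of distinct spectral lines equals the number of ways to choose 2 of these m levels (each pair gives one possible emission transition):

Number of lines = m(m-1)/2 = 6×5/2 = 15

These correspond to all possible transitions between the 6 levels:
10 → 9, 10 → 8, 10 → 7, 10 → 6, 10 → 5, 9 → 8, 9 → 7, 9 → 6...

Each transition produces a photon with a unique energy (and thus wavelength). This count does not depend on Z.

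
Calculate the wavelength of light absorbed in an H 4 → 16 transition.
1555.22582 nm

First, find the transition energy using E_n = -13.6057 / n² eV:
E_4 = -13.6057 / 4² = -0.85035625000 eV
E_16 = -13.6057 / 16² = -0.05314726563 eV

Photon energy: |ΔE| = |E_16 - E_4| = 0.79720898437 eV

Convert to wavelength using E = hc/λ with hc = 1239.84 eV·nm:
λ = hc/E = 1239.84 eV·nm / 0.79720898437 eV
λ = 1555.22582 nm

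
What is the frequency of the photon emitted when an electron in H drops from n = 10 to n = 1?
3.257e+15 Hz

First, find the transition energy:
E_10 = -13.6057 / 10² = -0.13606 eV
E_1 = -13.6057 / 1² = -13.60570 eV
|ΔE| = |E_1 - E_10| = 13.46964 eV

Convert to Joules: E = 13.46964 eV × (1.602177 × 10⁻¹⁹ J/eV) = 2.15807e-18 J

Using E = hf:
f = E/h = 2.15807e-18 J / (6.62607 × 10⁻³⁴ J·s)
f = 3.257e+15 Hz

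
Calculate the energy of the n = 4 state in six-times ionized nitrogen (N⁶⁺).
-41.667 eV

For hydrogen-like ions, the energy levels scale with Z²:
E_n = -13.6057 Z² / n² eV

For N⁶⁺ (Z = 7) at n = 4:
E_4 = -13.6057 × 7² / 4²
E_4 = -13.6057 × 49 / 16
E_4 = -666.6793 / 16
E_4 = -41.667 eV

The energy is 49 times more negative than hydrogen at the same n due to the stronger nuclear charge.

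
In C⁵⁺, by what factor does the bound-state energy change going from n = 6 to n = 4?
2.2500

Using E_n = -13.6057 Z² / n² eV with Z = 6:

E_4 = -13.6057 × 6² / 4² = -489.8052 / 16 = -30.6128250000 eV
E_6 = -13.6057 × 6² / 6² = -489.8052 / 36 = -13.6057000000 eV

The ratio is:
E_4/E_6 = (-30.6128250000) / (-13.6057000000)
E_4/E_6 = (-489.8052/16) / (-489.8052/36)
E_4/E_6 = 36/16
E_4/E_6 = 2.2500
(Note: the Z² factors cancel in the ratio.)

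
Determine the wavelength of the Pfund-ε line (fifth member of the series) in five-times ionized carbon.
84.3764 nm

The lines of a series are numbered from the longest wavelength (smallest ΔE) outward; the fifth line is the transition from n = n_f + 5 to n_f.
The Pfund series has all transitions ending at n_f = 5.

For C⁵⁺ (Z = 6), the fifth line (ε-line) is the jump from n = 10 to n = 5:
E_10 = -13.6057 × 6² / 10² = -4.898052 eV
E_5 = -13.6057 × 6² / 5² = -19.592208 eV
ΔE = E_10 - E_5 = 14.694156 eV

λ = hc/E = 1239.84 eV·nm / 14.694156 eV
λ = 84.3764 nm

This is the ε-line of the Pfund series in C⁵⁺.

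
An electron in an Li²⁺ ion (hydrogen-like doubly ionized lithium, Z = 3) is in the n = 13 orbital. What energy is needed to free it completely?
0.72 eV

The ionization energy is the energy needed to remove the electron completely (n → ∞).

For a hydrogen-like ion with Z = 3, E_n = -13.6057 Z² / n² eV.

At n = 13: E_13 = -13.6057 × 3² / 13² = -0.72456 eV
At n = ∞: E_∞ = 0 eV

Ionization energy = E_∞ - E_13 = 0 - (-0.72456) = 0.72456 eV
Ionization energy ≈ 0.72 eV

This is also called the binding energy of the electron in state n = 13.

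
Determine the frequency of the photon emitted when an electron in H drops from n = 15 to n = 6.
7.67630e+13 Hz

First, find the transition energy:
E_15 = -13.6057 / 15² = -0.060469778 eV
E_6 = -13.6057 / 6² = -0.377936111 eV
|ΔE| = |E_6 - E_15| = 0.317466333 eV

Convert to Joules: E = 0.317466333 eV × (1.602177 × 10⁻¹⁹ J/eV) = 5.0863726e-20 J

Using E = hf:
f = E/h = 5.0863726e-20 J / (6.62607 × 10⁻³⁴ J·s)
f = 7.67630e+13 Hz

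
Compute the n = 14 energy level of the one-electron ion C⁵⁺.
-2.49901 eV

For hydrogen-like ions, the energy levels scale with Z²:
E_n = -13.6057 Z² / n² eV

For C⁵⁺ (Z = 6) at n = 14:
E_14 = -13.6057 × 6² / 14²
E_14 = -13.6057 × 36 / 196
E_14 = -489.8052 / 196
E_14 = -2.49901 eV

The energy is 36 times more negative than hydrogen at the same n due to the stronger nuclear charge.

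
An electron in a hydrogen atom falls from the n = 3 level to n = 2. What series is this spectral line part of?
Balmer series

The spectral series in hydrogen are named based on the final (lower) energy level:
- Lyman series: n_final = 1 (ultraviolet)
- Balmer series: n_final = 2 (visible/near-UV)
- Paschen series: n_final = 3 (infrared)
- Brackett series: n_final = 4 (infrared)
- Pfund series: n_final = 5 (far infrared)

Since this transition ends at n = 2, it belongs to the Balmer series.

For reference, this 3 → 2 line has photon energy
ΔE = 13.6057 eV × (1/2² - 1/3²) = 1.889680556 eV,
corresponding to wavelength λ = hc/ΔE = 1239.84 eV·nm / 1.889680556 eV = 656.11089 nm in the visible/near-UV region.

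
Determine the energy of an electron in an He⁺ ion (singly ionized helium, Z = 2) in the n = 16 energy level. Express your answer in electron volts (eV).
-0.21259 eV

The energy levels of a hydrogen-like atom are given by:
E_n = -13.6057 Z² / n² eV  (with Z = 2 for He⁺)

For n = 16:
E_16 = -13.6057 × 2² / 16²
E_16 = -13.6057 × 4 / 256
E_16 = -0.21259 eV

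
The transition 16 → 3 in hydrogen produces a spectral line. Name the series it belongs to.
Paschen series

The spectral series in hydrogen are named based on the final (lower) energy level:
- Lyman series: n_final = 1 (ultraviolet)
- Balmer series: n_final = 2 (visible/near-UV)
- Paschen series: n_final = 3 (infrared)
- Brackett series: n_final = 4 (infrared)
- Pfund series: n_final = 5 (far infrared)

Since this transition ends at n = 3, it belongs to the Paschen series.

For reference, this 16 → 3 line has photon energy
ΔE = 13.6057 eV × (1/3² - 1/16²) = 1.4585972 eV,
corresponding to wavelength λ = hc/ΔE = 1239.84 eV·nm / 1.4585972 eV = 850.022 nm in the infrared region.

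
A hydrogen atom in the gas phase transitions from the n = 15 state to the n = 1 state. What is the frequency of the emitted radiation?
3.275e+15 Hz

First, find the transition energy:
E_15 = -13.6057 / 15² = -0.0604698 eV
E_1 = -13.6057 / 1² = -13.6057000 eV
|ΔE| = |E_1 - E_15| = 13.5452302 eV

Convert to Joules: E = 13.5452302 eV × (1.602177 × 10⁻¹⁹ J/eV) = 2.17019e-18 J

Using E = hf:
f = E/h = 2.17019e-18 J / (6.62607 × 10⁻³⁴ J·s)
f = 3.275e+15 Hz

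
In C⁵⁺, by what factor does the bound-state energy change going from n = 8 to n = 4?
4.0000

Using E_n = -13.6057 Z² / n² eV with Z = 6:

E_4 = -13.6057 × 6² / 4² = -489.8052 / 16 = -30.6128250000 eV
E_8 = -13.6057 × 6² / 8² = -489.8052 / 64 = -7.6532062500 eV

The ratio is:
E_4/E_8 = (-30.6128250000) / (-7.6532062500)
E_4/E_8 = (-489.8052/16) / (-489.8052/64)
E_4/E_8 = 64/16
E_4/E_8 = 4.0000
(Note: the Z² factors cancel in the ratio.)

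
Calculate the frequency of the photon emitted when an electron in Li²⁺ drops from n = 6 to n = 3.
2.467e+15 Hz

First, find the transition energy:
E_6 = -13.6057 × 3² / 6² = -3.4014250 eV
E_3 = -13.6057 × 3² / 3² = -13.6057000 eV
|ΔE| = |E_3 - E_6| = 10.2042750 eV

Convert to Joules: E = 10.2042750 eV × (1.602177 × 10⁻¹⁹ J/eV) = 1.63491e-18 J

Using E = hf:
f = E/h = 1.63491e-18 J / (6.62607 × 10⁻³⁴ J·s)
f = 2.467e+15 Hz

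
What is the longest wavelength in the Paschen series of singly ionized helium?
468.6506 nm

The longest wavelength corresponds to the smallest energy transition in the series.
The Paschen series has all transitions ending at n_f = 3.

For He⁺ (Z = 2), the first line (α-line) is the jump from n = 4 to n = 3:
E_4 = -13.6057 × 2² / 4² = -3.40142500 eV
E_3 = -13.6057 × 2² / 3² = -6.04697778 eV
ΔE = E_4 - E_3 = 2.64555278 eV

λ = hc/E = 1239.84 eV·nm / 2.64555278 eV
λ = 468.6506 nm

This is the α-line of the Paschen series in He⁺.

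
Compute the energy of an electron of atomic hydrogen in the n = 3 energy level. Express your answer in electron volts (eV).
-1.51 eV

The energy levels of a hydrogen-like atom are given by:
E_n = -13.6057 eV / n²

For n = 3:
E_3 = -13.6057 eV / 3²
E_3 = -13.6057 eV / 9
E_3 = -1.51 eV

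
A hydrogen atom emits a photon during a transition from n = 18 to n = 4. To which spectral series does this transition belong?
Brackett series

The spectral series in hydrogen are named based on the final (lower) energy level:
- Lyman series: n_final = 1 (ultraviolet)
- Balmer series: n_final = 2 (visible/near-UV)
- Paschen series: n_final = 3 (infrared)
- Brackett series: n_final = 4 (infrared)
- Pfund series: n_final = 5 (far infrared)

Since this transition ends at n = 4, it belongs to the Brackett series.

For reference, this 18 → 4 line has photon energy
ΔE = 13.6057 eV × (1/4² - 1/18²) = 0.80836334877 eV,
corresponding to wavelength λ = hc/ΔE = 1239.84 eV·nm / 0.80836334877 eV = 1533.76573 nm in the infrared region.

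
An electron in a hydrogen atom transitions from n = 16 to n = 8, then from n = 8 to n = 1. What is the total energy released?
13.55 eV

The energy levels of hydrogen are E_n = -13.6057 / n² eV.

First transition (16 → 8):
ΔE₁ = |E_8 - E_16|
ΔE₁ = |-0.21258906 - (-0.05314727)| = 0.15944 eV

Second transition (8 → 1):
ΔE₂ = |E_1 - E_8|
ΔE₂ = |-13.60570000 - (-0.21258906)| = 13.39311 eV

Total energy released:
E_total = ΔE₁ + ΔE₂ = 0.15944 + 13.39311 = 13.55 eV

Note: This equals the direct transition 16 → 1: 13.55 eV ✓
Energy is conserved regardless of the path taken.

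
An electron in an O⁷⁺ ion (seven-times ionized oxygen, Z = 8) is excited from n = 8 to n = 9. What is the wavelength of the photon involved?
434.19103 nm

First, find the transition energy using E_n = -13.6057 Z² / n² eV:
E_8 = -13.6057 × 8² / 8² = -13.605700000 eV
E_9 = -13.6057 × 8² / 9² = -10.750182716 eV

Photon energy: |ΔE| = |E_9 - E_8| = 2.855517284 eV

Convert to wavelength using E = hc/λ with hc = 1239.84 eV·nm:
λ = hc/E = 1239.84 eV·nm / 2.855517284 eV
λ = 434.19103 nm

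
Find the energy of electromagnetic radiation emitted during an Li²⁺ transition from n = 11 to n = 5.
3.89 eV

The energy levels are E_n = -13.6057 Z² eV / n².

Energy at n = 11: E_11 = -13.6057 × 3² / 11² = -1.01199 eV
Energy at n = 5: E_5 = -13.6057 × 3² / 5² = -4.89805 eV

For emission (electron falling to lower state), the photon energy is:
E_photon = E_11 - E_5 = |-1.01199 - (-4.89805)|
E_photon = 3.89 eV

This energy is carried away by the emitted photon.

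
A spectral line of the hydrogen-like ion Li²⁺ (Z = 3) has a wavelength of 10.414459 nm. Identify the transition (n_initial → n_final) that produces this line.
n = 6 → n = 1

First, find the photon energy from the wavelength (hc = 1239.84 eV·nm):
E = hc/λ = 1239.84 eV·nm / 10.414459 nm = 119.04987 eV

The energy levels of Li²⁺ satisfy E_n = -13.6057 × 3² / n² eV, so an emission n_i → n_f releases
ΔE = 13.6057 × 3² × (1/n_f² − 1/n_i²) eV.

Setting ΔE equal to the photon energy:
1/n_f² − 1/n_i² = 119.04987 / (13.6057 × 3²) = 0.97222218

Since 1/n_i² must be positive, we need 1/n_f² > 0.97222218, i.e. n_f ≤ 1. For each allowed n_f, solve n_i = (1/n_f² − 0.97222218)^(−1/2) and check whether it is a whole number:
  n_f = 1: 1/n_i² = 1.00000000 − 0.97222218 = 0.02777782 → n_i = 6.000  → integer, n_i = 6 ✓

Only n_f = 1 gives an integer upper level, n_i = 6.

The transition is from n = 6 to n = 1 (emission).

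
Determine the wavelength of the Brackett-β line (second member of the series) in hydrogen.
2624.44358 nm

The lines of a series are numbered from the longest wavelength (smallest ΔE) outward; the second line is the transition from n = n_f + 2 to n_f.
The Brackett series has all transitions ending at n_f = 4.

For H, the second line (β-line) is the jump from n = 6 to n = 4:
E_6 = -13.6057 / 6² = -0.37793611111 eV
E_4 = -13.6057 / 4² = -0.85035625000 eV
ΔE = E_6 - E_4 = 0.47242013889 eV

λ = hc/E = 1239.84 eV·nm / 0.47242013889 eV
λ = 2624.44358 nm

This is the β-line of the Brackett series in H.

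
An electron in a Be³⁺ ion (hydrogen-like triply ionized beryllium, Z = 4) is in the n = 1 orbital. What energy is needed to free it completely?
217.6912 eV

The ionization energy is the energy needed to remove the electron completely (n → ∞).

For a hydrogen-like ion with Z = 4, E_n = -13.6057 Z² / n² eV.

At n = 1: E_1 = -13.6057 × 4² / 1² = -217.6912000 eV
At n = ∞: E_∞ = 0 eV

Ionization energy = E_∞ - E_1 = 0 - (-217.6912000) = 217.6912000 eV
Ionization energy ≈ 217.6912 eV

This is also called the binding energy of the electron in state n = 1.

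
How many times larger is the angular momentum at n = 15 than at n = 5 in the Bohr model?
3.00

In the Bohr model, L_n = nℏ, so the ratio is purely the ratio of quantum numbers:

L_15/L_5 = 15ℏ / 5ℏ = 15/5 = 3.00

The angular momentum scales linearly with n.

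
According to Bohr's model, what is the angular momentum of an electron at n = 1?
1.055e-34 J·s (or 1ℏ)

In the Bohr model, angular momentum is quantized:
L = nℏ

where ℏ = h/(2π) = 1.05457e-34 J·s

For n = 1:
L = 1 × 1.05457e-34 J·s
L = 1.055e-34 J·s

This can also be written as L = 1ℏ.
The angular momentum is an integer multiple of the reduced Planck constant.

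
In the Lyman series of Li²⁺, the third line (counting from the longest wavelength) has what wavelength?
10.8002 nm

The lines of a series are numbered from the longest wavelength (smallest ΔE) outward; the third line is the transition from n = n_f + 3 to n_f.
The Lyman series has all transitions ending at n_f = 1.

For Li²⁺ (Z = 3), the third line (γ-line) is the jump from n = 4 to n = 1:
E_4 = -13.6057 × 3² / 4² = -7.653206 eV
E_1 = -13.6057 × 3² / 1² = -122.451300 eV
ΔE = E_4 - E_1 = 114.798094 eV

λ = hc/E = 1239.84 eV·nm / 114.798094 eV
λ = 10.8002 nm

This is the γ-line of the Lyman series in Li²⁺.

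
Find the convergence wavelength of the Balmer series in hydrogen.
364.50605 nm

The series limit corresponds to the transition from n = ∞ to n = 2.
This is the highest energy (shortest wavelength) transition in the Balmer series.

E_∞ = 0 eV
E_2 = -13.6057 / 2² = -3.401425000 eV

Energy at series limit:
ΔE = E_∞ - E_2 = 0 - (-3.401425000) = 3.401425000 eV
λ = hc/E = 1239.84 eV·nm / 3.401425000 eV = 364.50605 nm

This energy equals the ionization energy from the n = 2 state of hydrogen.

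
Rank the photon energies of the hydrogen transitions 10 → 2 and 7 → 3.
10 → 2

Calculate the energy for each transition:

Transition 10 → 2:
ΔE₁ = |E_2 - E_10| = |-13.6057/2² - (-13.6057/10²)|
ΔE₁ = |-3.401425000000 - (-0.136057000000)| = 3.265368000 eV

Transition 7 → 3:
ΔE₂ = |E_3 - E_7| = |-13.6057/3² - (-13.6057/7²)|
ΔE₂ = |-1.511744444444 - (-0.277667346939)| = 1.234077098 eV

Since 3.265368000 eV > 1.234077098 eV, the transition 10 → 2 emits the more energetic photon.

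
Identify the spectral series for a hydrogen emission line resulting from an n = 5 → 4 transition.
Brackett series

The spectral series in hydrogen are named based on the final (lower) energy level:
- Lyman series: n_final = 1 (ultraviolet)
- Balmer series: n_final = 2 (visible/near-UV)
- Paschen series: n_final = 3 (infrared)
- Brackett series: n_final = 4 (infrared)
- Pfund series: n_final = 5 (far infrared)

Since this transition ends at n = 4, it belongs to the Brackett series.

For reference, this 5 → 4 line has photon energy
ΔE = 13.6057 eV × (1/4² - 1/5²) = 0.30612825000 eV,
corresponding to wavelength λ = hc/ΔE = 1239.84 eV·nm / 0.30612825000 eV = 4050.06725 nm in the infrared region.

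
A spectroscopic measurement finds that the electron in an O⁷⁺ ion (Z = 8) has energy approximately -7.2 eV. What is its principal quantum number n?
n = 11

The exact energy levels follow E_n = -13.6057 Z² / n² eV with Z = 8.

The measured value (-7.2 eV) is reported to only 2 significant figures, so we must test candidate n values and see which one matches to that precision.

Candidate energies:
  n = 9:  E = -13.6057 × 8² / 9² = -10.75018 eV
  n = 10:  E = -13.6057 × 8² / 10² = -8.70765 eV
  n = 11:  E = -13.6057 × 8² / 11² = -7.19640 eV  ← matches
  n = 12:  E = -13.6057 × 8² / 12² = -6.04698 eV
  n = 13:  E = -13.6057 × 8² / 13² = -5.15245 eV

Checking against the measurement of -7.2 eV (2 sig figs), only n = 11 agrees:
E_11 = -7.19640 eV, which rounds to -7.2 eV ✓

Therefore n = 11.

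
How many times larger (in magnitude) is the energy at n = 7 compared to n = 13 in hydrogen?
3.45

Using E_n = -13.6057 Z² / n² eV with Z = 1:

E_7 = -13.6057 / 7² = -13.6057 / 49 = -0.27766735 eV
E_13 = -13.6057 / 13² = -13.6057 / 169 = -0.08050710 eV

The ratio is:
E_7/E_13 = (-0.27766735) / (-0.08050710)
E_7/E_13 = (-13.6057/49) / (-13.6057/169)
E_7/E_13 = 169/49
E_7/E_13 = 3.45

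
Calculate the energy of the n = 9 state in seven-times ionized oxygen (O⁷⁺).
-10.75018 eV

For hydrogen-like ions, the energy levels scale with Z²:
E_n = -13.6057 Z² / n² eV

For O⁷⁺ (Z = 8) at n = 9:
E_9 = -13.6057 × 8² / 9²
E_9 = -13.6057 × 64 / 81
E_9 = -870.7648 / 81
E_9 = -10.75018 eV

The energy is 64 times more negative than hydrogen at the same n due to the stronger nuclear charge.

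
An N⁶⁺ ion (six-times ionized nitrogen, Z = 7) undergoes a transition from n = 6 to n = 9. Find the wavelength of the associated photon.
120.510164 nm

First, find the transition energy using E_n = -13.6057 Z² / n² eV:
E_6 = -13.6057 × 7² / 6² = -18.518869444 eV
E_9 = -13.6057 × 7² / 9² = -8.230608642 eV

Photon energy: |ΔE| = |E_9 - E_6| = 10.288260802 eV

Convert to wavelength using E = hc/λ with hc = 1239.84 eV·nm:
λ = hc/E = 1239.84 eV·nm / 10.288260802 eV
λ = 120.510164 nm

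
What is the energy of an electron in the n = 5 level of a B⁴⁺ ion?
-13.60570 eV

For hydrogen-like ions, the energy levels scale with Z²:
E_n = -13.6057 Z² / n² eV

For B⁴⁺ (Z = 5) at n = 5:
E_5 = -13.6057 × 5² / 5²
E_5 = -13.6057 × 25 / 25
E_5 = -340.1425 / 25
E_5 = -13.60570 eV

The energy is 25 times more negative than hydrogen at the same n due to the stronger nuclear charge.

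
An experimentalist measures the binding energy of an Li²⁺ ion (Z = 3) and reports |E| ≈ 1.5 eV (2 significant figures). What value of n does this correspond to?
n = 9

The exact energy levels follow E_n = -13.6057 Z² / n² eV with Z = 3.

The measured value (-1.5 eV) is reported to only 2 significant figures, so we must test candidate n values and see which one matches to that precision.

Candidate energies:
  n = 7:  E = -13.6057 × 3² / 7² = -2.49901 eV
  n = 8:  E = -13.6057 × 3² / 8² = -1.91330 eV
  n = 9:  E = -13.6057 × 3² / 9² = -1.51174 eV  ← matches
  n = 10:  E = -13.6057 × 3² / 10² = -1.22451 eV
  n = 11:  E = -13.6057 × 3² / 11² = -1.01199 eV

Checking against the measurement of -1.5 eV (2 sig figs), only n = 9 agrees:
E_9 = -1.51174 eV, which rounds to -1.5 eV ✓

Therefore n = 9.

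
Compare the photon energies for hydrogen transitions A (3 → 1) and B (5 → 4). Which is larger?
3 → 1

Calculate the energy for each transition:

Transition 3 → 1:
ΔE₁ = |E_1 - E_3| = |-13.6057/1² - (-13.6057/3²)|
ΔE₁ = |-13.605700000 - (-1.511744444)| = 12.093956 eV

Transition 5 → 4:
ΔE₂ = |E_4 - E_5| = |-13.6057/4² - (-13.6057/5²)|
ΔE₂ = |-0.850356250 - (-0.544228000)| = 0.306128 eV

Since 12.093956 eV > 0.306128 eV, the transition 3 → 1 emits the more energetic photon.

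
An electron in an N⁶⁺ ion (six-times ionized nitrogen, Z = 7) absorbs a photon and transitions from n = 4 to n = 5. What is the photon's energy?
15.000284 eV

The energy levels of a hydrogen-like atom are E_n = -13.6057 Z² eV / n².

Energy at n = 4: E_4 = -13.6057 × 7² / 4² = -41.667456250 eV
Energy at n = 5: E_5 = -13.6057 × 7² / 5² = -26.667172000 eV

The excitation energy is the difference:
ΔE = E_5 - E_4
ΔE = -26.667172000 - (-41.667456250)
ΔE = 15.000284 eV

Since this is positive, energy must be absorbed (photon absorption).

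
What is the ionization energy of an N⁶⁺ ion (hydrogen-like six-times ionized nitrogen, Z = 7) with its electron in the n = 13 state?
3.94485 eV

The ionization energy is the energy needed to remove the electron completely (n → ∞).

For a hydrogen-like ion with Z = 7, E_n = -13.6057 Z² / n² eV.

At n = 13: E_13 = -13.6057 × 7² / 13² = -3.94484793 eV
At n = ∞: E_∞ = 0 eV

Ionization energy = E_∞ - E_13 = 0 - (-3.94484793) = 3.94484793 eV
Ionization energy ≈ 3.94485 eV

This is also called the binding energy of the electron in state n = 13.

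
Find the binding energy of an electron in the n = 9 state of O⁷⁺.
10.75018 eV

The ionization energy is the energy needed to remove the electron completely (n → ∞).

For a hydrogen-like ion with Z = 8, E_n = -13.6057 Z² / n² eV.

At n = 9: E_9 = -13.6057 × 8² / 9² = -10.75018272 eV
At n = ∞: E_∞ = 0 eV

Ionization energy = E_∞ - E_9 = 0 - (-10.75018272) = 10.75018272 eV
Ionization energy ≈ 10.75018 eV

This is also called the binding energy of the electron in state n = 9.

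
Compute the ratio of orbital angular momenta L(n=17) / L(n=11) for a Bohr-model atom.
1.55

In the Bohr model, L_n = nℏ, so the ratio is purely the ratio of quantum numbers:

L_17/L_11 = 17ℏ / 11ℏ = 17/11 = 1.55

The angular momentum scales linearly with n.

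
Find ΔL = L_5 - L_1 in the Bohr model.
4.21829e-34 J·s (or 4ℏ)

In the Bohr model, L_n = nℏ where ℏ = 1.0545718e-34 J·s.

L_5 = 5ℏ = 5.2728590e-34 J·s
L_1 = 1ℏ = 1.0545718e-34 J·s

ΔL = L_5 - L_1 = (5 - 1)ℏ = 4ℏ
ΔL = 4 × 1.0545718e-34 J·s = 4.21829e-34 J·s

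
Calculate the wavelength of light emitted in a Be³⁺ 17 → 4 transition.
96.4673 nm

First, find the transition energy using E_n = -13.6057 Z² / n² eV:
E_17 = -13.6057 × 4² / 17² = -0.753257 eV
E_4 = -13.6057 × 4² / 4² = -13.605700 eV

Photon energy: |ΔE| = |E_4 - E_17| = 12.852443 eV

Convert to wavelength using E = hc/λ with hc = 1239.84 eV·nm:
λ = hc/E = 1239.84 eV·nm / 12.852443 eV
λ = 96.4673 nm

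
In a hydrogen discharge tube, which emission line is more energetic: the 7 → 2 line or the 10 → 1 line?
10 → 1

Calculate the energy for each transition:

Transition 7 → 2:
ΔE₁ = |E_2 - E_7| = |-13.6057/2² - (-13.6057/7²)|
ΔE₁ = |-3.401425000 - (-0.277667347)| = 3.123758 eV

Transition 10 → 1:
ΔE₂ = |E_1 - E_10| = |-13.6057/1² - (-13.6057/10²)|
ΔE₂ = |-13.605700000 - (-0.136057000)| = 13.469643 eV

Since 13.469643 eV > 3.123758 eV, the transition 10 → 1 emits the more energetic photon.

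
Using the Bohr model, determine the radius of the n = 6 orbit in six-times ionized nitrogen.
0.2721 nm (or 2.7215 Å)

The Bohr radius formula is:
r_n = n² a₀ / Z

where a₀ = 0.0529177 nm is the Bohr radius.

For N⁶⁺ (Z = 7) at n = 6:
r_6 = 6² × 0.0529177 nm / 7
r_6 = 36 × 0.0529177 nm / 7
r_6 = 1.90504 nm / 7
r_6 = 0.2721 nm

The electron orbits at approximately 0.2721 nm from the nucleus.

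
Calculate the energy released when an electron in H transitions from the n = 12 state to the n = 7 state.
0.183183 eV

The energy levels are E_n = -13.6057 eV / n².

Energy at n = 12: E_12 = -13.6057 / 12² = -0.094484028 eV
Energy at n = 7: E_7 = -13.6057 / 7² = -0.277667347 eV

For emission (electron falling to lower state), the photon energy is:
E_photon = E_12 - E_7 = |-0.094484028 - (-0.277667347)|
E_photon = 0.183183 eV

This energy is carried away by the emitted photon.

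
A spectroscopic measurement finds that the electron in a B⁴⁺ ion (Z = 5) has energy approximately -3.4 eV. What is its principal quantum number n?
n = 10

The exact energy levels follow E_n = -13.6057 Z² / n² eV with Z = 5.

The measured value (-3.4 eV) is reported to only 2 significant figures, so we must test candidate n values and see which one matches to that precision.

Candidate energies:
  n = 8:  E = -13.6057 × 5² / 8² = -5.31473 eV
  n = 9:  E = -13.6057 × 5² / 9² = -4.19929 eV
  n = 10:  E = -13.6057 × 5² / 10² = -3.40143 eV  ← matches
  n = 11:  E = -13.6057 × 5² / 11² = -2.81110 eV
  n = 12:  E = -13.6057 × 5² / 12² = -2.36210 eV

Checking against the measurement of -3.4 eV (2 sig figs), only n = 10 agrees:
E_10 = -3.40143 eV, which rounds to -3.4 eV ✓

Therefore n = 10.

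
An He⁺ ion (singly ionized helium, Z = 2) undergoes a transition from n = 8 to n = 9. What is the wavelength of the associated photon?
6947.05653 nm

First, find the transition energy using E_n = -13.6057 Z² / n² eV:
E_8 = -13.6057 × 2² / 8² = -0.85035625000 eV
E_9 = -13.6057 × 2² / 9² = -0.67188641975 eV

Photon energy: |ΔE| = |E_9 - E_8| = 0.17846983025 eV

Convert to wavelength using E = hc/λ with hc = 1239.84 eV·nm:
λ = hc/E = 1239.84 eV·nm / 0.17846983025 eV
λ = 6947.05653 nm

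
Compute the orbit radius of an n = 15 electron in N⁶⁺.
1.7009 nm (or 17.0093 Å)

The Bohr radius formula is:
r_n = n² a₀ / Z

where a₀ = 0.0529177 nm is the Bohr radius.

For N⁶⁺ (Z = 7) at n = 15:
r_15 = 15² × 0.0529177 nm / 7
r_15 = 225 × 0.0529177 nm / 7
r_15 = 11.90648 nm / 7
r_15 = 1.7009 nm

The electron orbits at approximately 1.7009 nm from the nucleus.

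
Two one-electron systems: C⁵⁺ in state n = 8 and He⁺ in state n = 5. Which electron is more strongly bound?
C⁵⁺ at n = 8 (E = -7.653 eV)

Using E_n = -13.6057 Z² / n² eV:

C⁵⁺ (Z = 6) at n = 8:
E = -13.6057 × 6² / 8² = -13.6057 × 36 / 64 = -7.653206 eV

He⁺ (Z = 2) at n = 5:
E = -13.6057 × 2² / 5² = -13.6057 × 4 / 25 = -2.176912 eV

Since -7.653206 eV < -2.176912 eV,
C⁵⁺ at n = 8 is more tightly bound (requires more energy to ionize).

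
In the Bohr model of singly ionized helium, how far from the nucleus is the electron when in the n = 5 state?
0.6615 nm (or 6.6147 Å)

The Bohr radius formula is:
r_n = n² a₀ / Z

where a₀ = 0.0529177 nm is the Bohr radius.

For He⁺ (Z = 2) at n = 5:
r_5 = 5² × 0.0529177 nm / 2
r_5 = 25 × 0.0529177 nm / 2
r_5 = 1.32294 nm / 2
r_5 = 0.6615 nm

The electron orbits at approximately 0.6615 nm from the nucleus.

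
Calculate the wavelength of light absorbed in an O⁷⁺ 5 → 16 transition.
39.44871 nm

First, find the transition energy using E_n = -13.6057 Z² / n² eV:
E_5 = -13.6057 × 8² / 5² = -34.8305920 eV
E_16 = -13.6057 × 8² / 16² = -3.4014250 eV

Photon energy: |ΔE| = |E_16 - E_5| = 31.4291670 eV

Convert to wavelength using E = hc/λ with hc = 1239.84 eV·nm:
λ = hc/E = 1239.84 eV·nm / 31.4291670 eV
λ = 39.44871 nm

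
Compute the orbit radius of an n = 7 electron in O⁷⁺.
0.324121 nm (or 3.241210 Å)

The Bohr radius formula is:
r_n = n² a₀ / Z

where a₀ = 0.052917721 nm is the Bohr radius.

For O⁷⁺ (Z = 8) at n = 7:
r_7 = 7² × 0.052917721 nm / 8
r_7 = 49 × 0.052917721 nm / 8
r_7 = 2.5929683 nm / 8
r_7 = 0.324121 nm

The electron orbits at approximately 0.324121 nm from the nucleus.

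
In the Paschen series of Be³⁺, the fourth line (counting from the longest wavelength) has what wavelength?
62.791863 nm

The lines of a series are numbered from the longest wavelength (smallest ΔE) outward; the fourth line is the transition from n = n_f + 4 to n_f.
The Paschen series has all transitions ending at n_f = 3.

For Be³⁺ (Z = 4), the fourth line (δ-line) is the jump from n = 7 to n = 3:
E_7 = -13.6057 × 4² / 7² = -4.44267755 eV
E_3 = -13.6057 × 4² / 3² = -24.18791111 eV
ΔE = E_7 - E_3 = 19.74523356 eV

λ = hc/E = 1239.84 eV·nm / 19.74523356 eV
λ = 62.791863 nm

This is the δ-line of the Paschen series in Be³⁺.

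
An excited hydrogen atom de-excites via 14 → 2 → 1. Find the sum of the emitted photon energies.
13.5363 eV

The energy levels of hydrogen are E_n = -13.6057 / n² eV.

First transition (14 → 2):
ΔE₁ = |E_2 - E_14|
ΔE₁ = |-3.4014250000 - (-0.0694168367)| = 3.3320082 eV

Second transition (2 → 1):
ΔE₂ = |E_1 - E_2|
ΔE₂ = |-13.6057000000 - (-3.4014250000)| = 10.2042750 eV

Total energy released:
E_total = ΔE₁ + ΔE₂ = 3.3320082 + 10.2042750 = 13.5363 eV

Note: This equals the direct transition 14 → 1: 13.5363 eV ✓
Energy is conserved regardless of the path taken.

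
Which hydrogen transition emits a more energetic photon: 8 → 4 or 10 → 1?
10 → 1

Calculate the energy for each transition:

Transition 8 → 4:
ΔE₁ = |E_4 - E_8| = |-13.6057/4² - (-13.6057/8²)|
ΔE₁ = |-0.8503562500 - (-0.2125890625)| = 0.6377672 eV

Transition 10 → 1:
ΔE₂ = |E_1 - E_10| = |-13.6057/1² - (-13.6057/10²)|
ΔE₂ = |-13.6057000000 - (-0.1360570000)| = 13.4696430 eV

Since 13.4696430 eV > 0.6377672 eV, the transition 10 → 1 emits the more energetic photon.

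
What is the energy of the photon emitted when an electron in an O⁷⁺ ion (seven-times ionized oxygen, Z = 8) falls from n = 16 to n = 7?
14.369 eV

The energy levels are E_n = -13.6057 Z² eV / n².

Energy at n = 16: E_16 = -13.6057 × 8² / 16² = -3.401425 eV
Energy at n = 7: E_7 = -13.6057 × 8² / 7² = -17.770710 eV

For emission (electron falling to lower state), the photon energy is:
E_photon = E_16 - E_7 = |-3.401425 - (-17.770710)|
E_photon = 14.369 eV

This energy is carried away by the emitted photon.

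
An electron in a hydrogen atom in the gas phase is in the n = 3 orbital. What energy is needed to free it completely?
1.512 eV

The ionization energy is the energy needed to remove the electron completely (n → ∞).

For hydrogen, E_n = -13.6057 eV / n².

At n = 3: E_3 = -13.6057 / 3² = -1.511744 eV
At n = ∞: E_∞ = 0 eV

Ionization energy = E_∞ - E_3 = 0 - (-1.511744) = 1.511744 eV
Ionization energy ≈ 1.512 eV

This is also called the binding energy of the electron in state n = 3.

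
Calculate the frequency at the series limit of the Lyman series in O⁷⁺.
2.10550e+17 Hz

The series limit corresponds to the transition from n = ∞ to n = 1.
This is the highest energy (shortest wavelength) transition in the Lyman series.

E_∞ = 0 eV
E_1 = -13.6057 × 8² / 1² = -870.7648000 eV

Energy at series limit:
ΔE = E_∞ - E_1 = 0 - (-870.7648000) = 870.7648000 eV
E = 870.7648000 eV × (1.602177 × 10⁻¹⁹ J/eV) = 1.3951193e-16 J
f = E/h = 1.3951193e-16 J / (6.62607 × 10⁻³⁴ J·s) = 2.10550e+17 Hz

This energy equals the ionization energy from the n = 1 state of O⁷⁺.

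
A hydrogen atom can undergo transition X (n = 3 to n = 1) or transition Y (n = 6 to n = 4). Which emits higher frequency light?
3 → 1

Calculate the energy for each transition:

Transition 3 → 1:
ΔE₁ = |E_1 - E_3| = |-13.6057/1² - (-13.6057/3²)|
ΔE₁ = |-13.605700000000 - (-1.511744444444)| = 12.093955556 eV

Transition 6 → 4:
ΔE₂ = |E_4 - E_6| = |-13.6057/4² - (-13.6057/6²)|
ΔE₂ = |-0.850356250000 - (-0.377936111111)| = 0.472420139 eV

Since 12.093955556 eV > 0.472420139 eV, the transition 3 → 1 emits the more energetic photon.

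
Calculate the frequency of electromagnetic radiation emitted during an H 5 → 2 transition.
6.909e+14 Hz

First, find the transition energy:
E_5 = -13.6057 / 5² = -0.544228 eV
E_2 = -13.6057 / 2² = -3.401425 eV
|ΔE| = |E_2 - E_5| = 2.857197 eV

Convert to Joules: E = 2.857197 eV × (1.602177 × 10⁻¹⁹ J/eV) = 4.57774e-19 J

Using E = hf:
f = E/h = 4.57774e-19 J / (6.62607 × 10⁻³⁴ J·s)
f = 6.909e+14 Hz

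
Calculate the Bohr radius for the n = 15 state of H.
11.90649 nm (or 119.06487 Å)

The Bohr radius formula is:
r_n = n² a₀ / Z

where a₀ = 0.05291772 nm is the Bohr radius.

For H (Z = 1) at n = 15:
r_15 = 15² × 0.05291772 nm / 1
r_15 = 225 × 0.05291772 nm / 1
r_15 = 11.906487 nm / 1
r_15 = 11.90649 nm

The electron orbits at approximately 11.90649 nm from the nucleus.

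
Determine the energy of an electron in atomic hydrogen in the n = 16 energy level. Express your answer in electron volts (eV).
-0.05 eV

The energy levels of a hydrogen-like atom are given by:
E_n = -13.6057 eV / n²

For n = 16:
E_16 = -13.6057 eV / 16²
E_16 = -13.6057 eV / 256
E_16 = -0.05 eV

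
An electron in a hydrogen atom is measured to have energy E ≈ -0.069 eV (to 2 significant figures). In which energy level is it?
n = 14

The exact energy levels follow E_n = -13.6057 eV / n².

The measured value (-0.069 eV) is reported to only 2 significant figures, so we must test candidate n values and see which one matches to that precision.

Candidate energies:
  n = 12:  E = -13.6057/12² = -0.09448 eV
  n = 13:  E = -13.6057/13² = -0.08051 eV
  n = 14:  E = -13.6057/14² = -0.06942 eV  ← matches
  n = 15:  E = -13.6057/15² = -0.06047 eV
  n = 16:  E = -13.6057/16² = -0.05315 eV

Checking against the measurement of -0.069 eV (2 sig figs), only n = 14 agrees:
E_14 = -0.06942 eV, which rounds to -0.069 eV ✓

Therefore n = 14.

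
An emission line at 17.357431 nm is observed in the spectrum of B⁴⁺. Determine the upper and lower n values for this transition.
n = 5 → n = 2

First, find the photon energy from the wavelength (hc = 1239.84 eV·nm):
E = hc/λ = 1239.84 eV·nm / 17.357431 nm = 71.429925 eV

The energy levels of B⁴⁺ satisfy E_n = -13.6057 × 5² / n² eV, so an emission n_i → n_f releases
ΔE = 13.6057 × 5² × (1/n_f² − 1/n_i²) eV.

Setting ΔE equal to the photon energy:
1/n_f² − 1/n_i² = 71.429925 / (13.6057 × 5²) = 0.21000000

Since 1/n_i² must be positive, we need 1/n_f² > 0.21000000, i.e. n_f ≤ 2. For each allowed n_f, solve n_i = (1/n_f² − 0.21000000)^(−1/2) and check whether it is a whole number:
  n_f = 1: 1/n_i² = 1.00000000 − 0.21000000 = 0.79000000 → n_i = 1.125  (not an integer) ✗
  n_f = 2: 1/n_i² = 0.25000000 − 0.21000000 = 0.04000000 → n_i = 5.000  → integer, n_i = 5 ✓

Only n_f = 2 gives an integer upper level, n_i = 5.

The transition is from n = 5 to n = 2 (emission).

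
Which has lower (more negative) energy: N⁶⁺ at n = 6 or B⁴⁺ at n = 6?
N⁶⁺ at n = 6 (E = -18.519 eV)

Using E_n = -13.6057 Z² / n² eV:

N⁶⁺ (Z = 7) at n = 6:
E = -13.6057 × 7² / 6² = -13.6057 × 49 / 36 = -18.518869 eV

B⁴⁺ (Z = 5) at n = 6:
E = -13.6057 × 5² / 6² = -13.6057 × 25 / 36 = -9.448403 eV

Since -18.518869 eV < -9.448403 eV,
N⁶⁺ at n = 6 is more tightly bound (requires more energy to ionize).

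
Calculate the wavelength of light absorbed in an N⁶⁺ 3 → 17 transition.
17.27551 nm

First, find the transition energy using E_n = -13.6057 Z² / n² eV:
E_3 = -13.6057 × 7² / 3² = -74.0754778 eV
E_17 = -13.6057 × 7² / 17² = -2.3068488 eV

Photon energy: |ΔE| = |E_17 - E_3| = 71.7686290 eV

Convert to wavelength using E = hc/λ with hc = 1239.84 eV·nm:
λ = hc/E = 1239.84 eV·nm / 71.7686290 eV
λ = 17.27551 nm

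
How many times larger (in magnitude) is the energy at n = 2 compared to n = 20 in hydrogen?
100.00

Using E_n = -13.6057 Z² / n² eV with Z = 1:

E_2 = -13.6057 / 2² = -13.6057 / 4 = -3.40142500 eV
E_20 = -13.6057 / 20² = -13.6057 / 400 = -0.03401425 eV

The ratio is:
E_2/E_20 = (-3.40142500) / (-0.03401425)
E_2/E_20 = (-13.6057/4) / (-13.6057/400)
E_2/E_20 = 400/4
E_2/E_20 = 100.00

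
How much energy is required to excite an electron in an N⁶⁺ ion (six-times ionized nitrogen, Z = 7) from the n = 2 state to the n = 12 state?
162.04011 eV

The energy levels of a hydrogen-like atom are E_n = -13.6057 Z² eV / n².

Energy at n = 2: E_2 = -13.6057 × 7² / 2² = -166.66982500 eV
Energy at n = 12: E_12 = -13.6057 × 7² / 12² = -4.62971736 eV

The excitation energy is the difference:
ΔE = E_12 - E_2
ΔE = -4.62971736 - (-166.66982500)
ΔE = 162.04011 eV

Since this is positive, energy must be absorbed (photon absorption).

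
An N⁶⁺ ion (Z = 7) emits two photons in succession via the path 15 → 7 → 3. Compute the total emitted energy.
71.11246 eV

The energy levels of N⁶⁺ are E_n = -13.6057 × 7² / n² eV.

First transition (15 → 7):
ΔE₁ = |E_7 - E_15|
ΔE₁ = |-13.60570000000 - (-2.96301911111)| = 10.64268089 eV

Second transition (7 → 3):
ΔE₂ = |E_3 - E_7|
ΔE₂ = |-74.07547777778 - (-13.60570000000)| = 60.46977778 eV

Total energy released:
E_total = ΔE₁ + ΔE₂ = 10.64268089 + 60.46977778 = 71.11246 eV

Note: This equals the direct transition 15 → 3: 71.11246 eV ✓
Energy is conserved regardless of the path taken.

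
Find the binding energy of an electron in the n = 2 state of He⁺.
13.61 eV

The ionization energy is the energy needed to remove the electron completely (n → ∞).

For a hydrogen-like ion with Z = 2, E_n = -13.6057 Z² / n² eV.

At n = 2: E_2 = -13.6057 × 2² / 2² = -13.60570 eV
At n = ∞: E_∞ = 0 eV

Ionization energy = E_∞ - E_2 = 0 - (-13.60570) = 13.60570 eV
Ionization energy ≈ 13.61 eV

This is also called the binding energy of the electron in state n = 2.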